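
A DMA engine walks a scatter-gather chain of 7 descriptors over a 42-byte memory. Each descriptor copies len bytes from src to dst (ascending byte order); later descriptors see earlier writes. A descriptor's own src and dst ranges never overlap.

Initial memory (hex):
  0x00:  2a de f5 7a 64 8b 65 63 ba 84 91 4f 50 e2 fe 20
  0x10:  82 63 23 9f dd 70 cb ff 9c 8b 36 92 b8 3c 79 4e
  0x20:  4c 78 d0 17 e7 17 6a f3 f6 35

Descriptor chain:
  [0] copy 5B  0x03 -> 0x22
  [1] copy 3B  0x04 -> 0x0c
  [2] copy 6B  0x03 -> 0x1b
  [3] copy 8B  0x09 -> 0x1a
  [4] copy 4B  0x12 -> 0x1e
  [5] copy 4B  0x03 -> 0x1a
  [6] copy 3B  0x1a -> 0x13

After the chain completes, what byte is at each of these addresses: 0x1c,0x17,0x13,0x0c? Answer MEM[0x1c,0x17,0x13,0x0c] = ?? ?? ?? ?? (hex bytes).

[0] 0x03->0x22 len=5 : 7a 64 8b 65 63
[1] 0x04->0x0c len=3 : 64 8b 65
[2] 0x03->0x1b len=6 : 7a 64 8b 65 63 ba
[3] 0x09->0x1a len=8 : 84 91 4f 64 8b 65 20 82
[4] 0x12->0x1e len=4 : 23 9f dd 70
[5] 0x03->0x1a len=4 : 7a 64 8b 65
[6] 0x1a->0x13 len=3 : 7a 64 8b
query mem[0x1c]=0x8b, mem[0x17]=0xff, mem[0x13]=0x7a, mem[0x0c]=0x64

MEM[0x1c,0x17,0x13,0x0c] = 8b ff 7a 64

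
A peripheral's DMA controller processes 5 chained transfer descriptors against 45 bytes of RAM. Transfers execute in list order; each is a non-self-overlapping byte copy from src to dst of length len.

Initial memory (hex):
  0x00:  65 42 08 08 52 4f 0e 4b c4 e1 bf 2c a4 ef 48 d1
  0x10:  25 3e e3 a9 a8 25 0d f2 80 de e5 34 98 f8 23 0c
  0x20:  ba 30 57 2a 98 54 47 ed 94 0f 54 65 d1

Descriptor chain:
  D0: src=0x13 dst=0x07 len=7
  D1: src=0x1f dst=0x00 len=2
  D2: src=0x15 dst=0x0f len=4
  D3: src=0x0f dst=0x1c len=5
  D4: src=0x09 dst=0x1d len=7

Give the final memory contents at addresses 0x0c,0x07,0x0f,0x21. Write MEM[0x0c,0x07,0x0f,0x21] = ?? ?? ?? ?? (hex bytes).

MEM[0x0c,0x07,0x0f,0x21] = 80 a9 25 de

  after D0: wrote 7B at 0x07 = a9a8250df280de
  after D1: wrote 2B at 0x00 = 0cba
  after D2: wrote 4B at 0x0f = 250df280
  after D3: wrote 5B at 0x1c = 250df280a9
  after D4: wrote 7B at 0x1d = 250df280de4825
query mem[0x0c]=0x80, mem[0x07]=0xa9, mem[0x0f]=0x25, mem[0x21]=0xde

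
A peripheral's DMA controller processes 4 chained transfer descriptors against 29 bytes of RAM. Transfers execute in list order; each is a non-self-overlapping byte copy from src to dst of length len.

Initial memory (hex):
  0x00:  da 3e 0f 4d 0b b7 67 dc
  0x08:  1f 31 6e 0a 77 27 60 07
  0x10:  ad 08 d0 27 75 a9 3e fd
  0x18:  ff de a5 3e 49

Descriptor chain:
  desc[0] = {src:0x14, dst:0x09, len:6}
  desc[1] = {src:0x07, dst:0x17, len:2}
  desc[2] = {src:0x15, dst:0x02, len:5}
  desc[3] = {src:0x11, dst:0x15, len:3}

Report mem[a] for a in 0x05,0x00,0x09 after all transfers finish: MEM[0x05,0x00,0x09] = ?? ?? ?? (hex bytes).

MEM[0x05,0x00,0x09] = 1f da 75

  after D0: wrote 6B at 0x09 = 75a93efdffde
  after D1: wrote 2B at 0x17 = dc1f
  after D2: wrote 5B at 0x02 = a93edc1fde
  after D3: wrote 3B at 0x15 = 08d027
query mem[0x05]=0x1f, mem[0x00]=0xda, mem[0x09]=0x75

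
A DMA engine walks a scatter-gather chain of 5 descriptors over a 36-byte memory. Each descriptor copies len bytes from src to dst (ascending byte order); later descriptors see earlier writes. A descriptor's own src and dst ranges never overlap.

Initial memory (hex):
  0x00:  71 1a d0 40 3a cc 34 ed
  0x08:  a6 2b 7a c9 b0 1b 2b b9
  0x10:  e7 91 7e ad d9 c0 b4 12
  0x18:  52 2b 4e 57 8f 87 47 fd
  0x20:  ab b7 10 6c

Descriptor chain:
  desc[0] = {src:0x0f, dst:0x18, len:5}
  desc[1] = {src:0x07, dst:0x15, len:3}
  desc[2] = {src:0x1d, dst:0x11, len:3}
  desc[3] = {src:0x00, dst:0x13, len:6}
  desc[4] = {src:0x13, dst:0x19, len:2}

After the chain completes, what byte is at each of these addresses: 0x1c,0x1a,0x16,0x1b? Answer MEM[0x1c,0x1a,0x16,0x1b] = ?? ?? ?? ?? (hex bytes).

D0: mem[0x18..0x1c] <- [b9 e7 91 7e ad]
D1: mem[0x15..0x17] <- [ed a6 2b]
D2: mem[0x11..0x13] <- [87 47 fd]
D3: mem[0x13..0x18] <- [71 1a d0 40 3a cc]
D4: mem[0x19..0x1a] <- [71 1a]
query mem[0x1c]=0xad, mem[0x1a]=0x1a, mem[0x16]=0x40, mem[0x1b]=0x7e

MEM[0x1c,0x1a,0x16,0x1b] = ad 1a 40 7e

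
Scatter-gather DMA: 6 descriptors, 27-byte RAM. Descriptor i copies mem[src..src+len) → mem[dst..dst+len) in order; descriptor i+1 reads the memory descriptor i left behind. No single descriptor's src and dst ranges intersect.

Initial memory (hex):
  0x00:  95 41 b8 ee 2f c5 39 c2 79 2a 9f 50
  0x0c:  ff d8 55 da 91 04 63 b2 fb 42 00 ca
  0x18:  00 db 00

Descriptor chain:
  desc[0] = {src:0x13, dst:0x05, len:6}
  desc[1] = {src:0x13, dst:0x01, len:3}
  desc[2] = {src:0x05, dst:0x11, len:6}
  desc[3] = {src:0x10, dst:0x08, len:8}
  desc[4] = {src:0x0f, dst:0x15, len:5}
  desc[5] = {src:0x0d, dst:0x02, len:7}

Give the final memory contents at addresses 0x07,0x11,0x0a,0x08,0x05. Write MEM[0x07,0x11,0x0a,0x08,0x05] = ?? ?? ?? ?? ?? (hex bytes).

MEM[0x07,0x11,0x0a,0x08,0x05] = fb b2 fb 42 91

  after D0: wrote 6B at 0x05 = b2fb4200ca00
  after D1: wrote 3B at 0x01 = b2fb42
  after D2: wrote 6B at 0x11 = b2fb4200ca00
  after D3: wrote 8B at 0x08 = 91b2fb4200ca00ca
  after D4: wrote 5B at 0x15 = ca91b2fb42
  after D5: wrote 7B at 0x02 = ca00ca91b2fb42
query mem[0x07]=0xfb, mem[0x11]=0xb2, mem[0x0a]=0xfb, mem[0x08]=0x42, mem[0x05]=0x91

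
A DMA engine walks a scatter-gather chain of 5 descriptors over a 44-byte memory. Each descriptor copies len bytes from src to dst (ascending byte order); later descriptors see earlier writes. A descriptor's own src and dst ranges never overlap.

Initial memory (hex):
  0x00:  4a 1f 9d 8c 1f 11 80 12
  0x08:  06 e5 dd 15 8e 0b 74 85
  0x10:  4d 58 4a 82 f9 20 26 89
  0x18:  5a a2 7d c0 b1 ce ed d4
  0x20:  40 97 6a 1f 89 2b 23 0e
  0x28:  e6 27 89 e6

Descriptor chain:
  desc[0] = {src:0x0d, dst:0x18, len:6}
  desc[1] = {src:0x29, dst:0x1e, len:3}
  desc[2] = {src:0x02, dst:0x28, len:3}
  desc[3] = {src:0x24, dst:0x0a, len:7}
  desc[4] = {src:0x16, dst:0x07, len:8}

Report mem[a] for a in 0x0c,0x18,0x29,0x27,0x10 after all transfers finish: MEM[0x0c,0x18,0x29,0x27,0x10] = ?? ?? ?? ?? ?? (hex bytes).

MEM[0x0c,0x18,0x29,0x27,0x10] = 4d 0b 8c 0e 1f

#0 dst[0x18+6] := {0x0b,0x74,0x85,0x4d,0x58,0x4a}
#1 dst[0x1e+3] := {0x27,0x89,0xe6}
#2 dst[0x28+3] := {0x9d,0x8c,0x1f}
#3 dst[0x0a+7] := {0x89,0x2b,0x23,0x0e,0x9d,0x8c,0x1f}
#4 dst[0x07+8] := {0x26,0x89,0x0b,0x74,0x85,0x4d,0x58,0x4a}
query mem[0x0c]=0x4d, mem[0x18]=0x0b, mem[0x29]=0x8c, mem[0x27]=0x0e, mem[0x10]=0x1f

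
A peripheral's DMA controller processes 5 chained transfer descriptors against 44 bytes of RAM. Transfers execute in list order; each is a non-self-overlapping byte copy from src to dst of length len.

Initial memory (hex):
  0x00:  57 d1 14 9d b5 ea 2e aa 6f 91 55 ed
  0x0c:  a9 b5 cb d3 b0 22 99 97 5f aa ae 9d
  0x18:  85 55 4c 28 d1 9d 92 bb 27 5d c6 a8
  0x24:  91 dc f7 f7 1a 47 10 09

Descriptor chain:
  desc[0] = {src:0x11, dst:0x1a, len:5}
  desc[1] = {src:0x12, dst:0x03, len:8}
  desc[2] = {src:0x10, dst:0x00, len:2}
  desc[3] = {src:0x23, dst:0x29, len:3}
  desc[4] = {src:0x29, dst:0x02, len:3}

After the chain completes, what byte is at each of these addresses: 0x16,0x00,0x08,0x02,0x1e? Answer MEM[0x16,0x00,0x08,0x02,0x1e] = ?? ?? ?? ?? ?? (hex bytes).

D0: mem[0x1a..0x1e] <- [22 99 97 5f aa]
D1: mem[0x03..0x0a] <- [99 97 5f aa ae 9d 85 55]
D2: mem[0x00..0x01] <- [b0 22]
D3: mem[0x29..0x2b] <- [a8 91 dc]
D4: mem[0x02..0x04] <- [a8 91 dc]
query mem[0x16]=0xae, mem[0x00]=0xb0, mem[0x08]=0x9d, mem[0x02]=0xa8, mem[0x1e]=0xaa

MEM[0x16,0x00,0x08,0x02,0x1e] = ae b0 9d a8 aa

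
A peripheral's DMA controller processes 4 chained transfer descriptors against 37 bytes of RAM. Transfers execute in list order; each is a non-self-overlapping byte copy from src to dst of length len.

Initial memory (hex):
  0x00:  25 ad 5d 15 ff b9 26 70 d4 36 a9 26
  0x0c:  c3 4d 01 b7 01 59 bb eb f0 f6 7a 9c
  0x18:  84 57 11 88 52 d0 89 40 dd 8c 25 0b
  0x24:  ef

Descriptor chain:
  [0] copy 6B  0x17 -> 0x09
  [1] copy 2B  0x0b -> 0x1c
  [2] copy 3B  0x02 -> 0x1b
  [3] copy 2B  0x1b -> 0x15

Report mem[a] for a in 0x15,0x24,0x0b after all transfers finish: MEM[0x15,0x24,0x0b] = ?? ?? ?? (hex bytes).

MEM[0x15,0x24,0x0b] = 5d ef 57

D0: mem[0x09..0x0e] <- [9c 84 57 11 88 52]
D1: mem[0x1c..0x1d] <- [57 11]
D2: mem[0x1b..0x1d] <- [5d 15 ff]
D3: mem[0x15..0x16] <- [5d 15]
query mem[0x15]=0x5d, mem[0x24]=0xef, mem[0x0b]=0x57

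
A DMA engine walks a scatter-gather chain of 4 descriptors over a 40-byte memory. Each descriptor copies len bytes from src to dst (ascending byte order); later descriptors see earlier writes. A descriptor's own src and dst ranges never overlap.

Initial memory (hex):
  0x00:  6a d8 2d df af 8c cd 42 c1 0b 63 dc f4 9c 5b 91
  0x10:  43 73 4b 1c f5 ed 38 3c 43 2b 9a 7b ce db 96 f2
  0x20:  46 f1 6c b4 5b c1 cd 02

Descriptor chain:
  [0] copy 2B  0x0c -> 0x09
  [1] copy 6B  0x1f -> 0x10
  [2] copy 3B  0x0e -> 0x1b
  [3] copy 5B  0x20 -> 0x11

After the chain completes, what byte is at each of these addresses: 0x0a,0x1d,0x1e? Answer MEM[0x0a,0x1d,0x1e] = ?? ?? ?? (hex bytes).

  after D0: wrote 2B at 0x09 = f49c
  after D1: wrote 6B at 0x10 = f246f16cb45b
  after D2: wrote 3B at 0x1b = 5b91f2
  after D3: wrote 5B at 0x11 = 46f16cb45b
query mem[0x0a]=0x9c, mem[0x1d]=0xf2, mem[0x1e]=0x96

MEM[0x0a,0x1d,0x1e] = 9c f2 96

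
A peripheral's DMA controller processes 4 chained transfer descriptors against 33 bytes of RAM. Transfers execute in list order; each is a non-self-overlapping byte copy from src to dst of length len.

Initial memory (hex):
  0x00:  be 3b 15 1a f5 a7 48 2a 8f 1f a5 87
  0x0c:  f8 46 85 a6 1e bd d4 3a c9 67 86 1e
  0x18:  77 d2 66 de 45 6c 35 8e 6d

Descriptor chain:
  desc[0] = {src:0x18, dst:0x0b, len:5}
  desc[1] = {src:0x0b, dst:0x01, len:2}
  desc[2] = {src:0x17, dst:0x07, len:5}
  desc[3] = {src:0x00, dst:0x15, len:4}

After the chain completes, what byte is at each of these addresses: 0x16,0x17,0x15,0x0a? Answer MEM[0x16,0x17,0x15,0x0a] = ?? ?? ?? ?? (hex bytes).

D0: mem[0x0b..0x0f] <- [77 d2 66 de 45]
D1: mem[0x01..0x02] <- [77 d2]
D2: mem[0x07..0x0b] <- [1e 77 d2 66 de]
D3: mem[0x15..0x18] <- [be 77 d2 1a]
query mem[0x16]=0x77, mem[0x17]=0xd2, mem[0x15]=0xbe, mem[0x0a]=0x66

MEM[0x16,0x17,0x15,0x0a] = 77 d2 be 66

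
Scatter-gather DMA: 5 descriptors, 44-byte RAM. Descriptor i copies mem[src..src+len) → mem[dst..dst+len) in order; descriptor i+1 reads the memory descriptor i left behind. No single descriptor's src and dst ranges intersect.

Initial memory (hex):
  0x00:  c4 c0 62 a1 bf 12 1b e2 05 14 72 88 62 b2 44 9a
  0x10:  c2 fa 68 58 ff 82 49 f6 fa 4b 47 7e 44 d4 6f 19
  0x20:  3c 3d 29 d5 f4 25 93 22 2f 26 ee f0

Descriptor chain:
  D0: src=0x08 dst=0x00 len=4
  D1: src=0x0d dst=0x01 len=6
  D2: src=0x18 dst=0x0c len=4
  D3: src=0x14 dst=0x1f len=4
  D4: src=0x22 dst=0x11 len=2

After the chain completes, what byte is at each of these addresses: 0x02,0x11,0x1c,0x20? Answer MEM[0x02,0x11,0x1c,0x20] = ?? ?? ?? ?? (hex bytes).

MEM[0x02,0x11,0x1c,0x20] = 44 f6 44 82

  after D0: wrote 4B at 0x00 = 05147288
  after D1: wrote 6B at 0x01 = b2449ac2fa68
  after D2: wrote 4B at 0x0c = fa4b477e
  after D3: wrote 4B at 0x1f = ff8249f6
  after D4: wrote 2B at 0x11 = f6d5
query mem[0x02]=0x44, mem[0x11]=0xf6, mem[0x1c]=0x44, mem[0x20]=0x82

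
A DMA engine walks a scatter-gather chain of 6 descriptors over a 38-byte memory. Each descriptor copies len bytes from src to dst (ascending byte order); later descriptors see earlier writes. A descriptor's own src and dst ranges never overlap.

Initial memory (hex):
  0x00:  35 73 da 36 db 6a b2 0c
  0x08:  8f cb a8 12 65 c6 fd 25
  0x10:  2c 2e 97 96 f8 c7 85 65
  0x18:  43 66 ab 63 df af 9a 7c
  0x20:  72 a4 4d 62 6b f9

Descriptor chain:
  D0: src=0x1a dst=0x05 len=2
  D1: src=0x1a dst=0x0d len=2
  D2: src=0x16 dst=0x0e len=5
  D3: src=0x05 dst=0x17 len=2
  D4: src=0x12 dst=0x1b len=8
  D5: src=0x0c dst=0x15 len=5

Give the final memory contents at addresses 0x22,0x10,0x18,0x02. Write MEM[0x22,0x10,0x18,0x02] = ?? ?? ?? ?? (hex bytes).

#0 dst[0x05+2] := {0xab,0x63}
#1 dst[0x0d+2] := {0xab,0x63}
#2 dst[0x0e+5] := {0x85,0x65,0x43,0x66,0xab}
#3 dst[0x17+2] := {0xab,0x63}
#4 dst[0x1b+8] := {0xab,0x96,0xf8,0xc7,0x85,0xab,0x63,0x66}
#5 dst[0x15+5] := {0x65,0xab,0x85,0x65,0x43}
query mem[0x22]=0x66, mem[0x10]=0x43, mem[0x18]=0x65, mem[0x02]=0xda

MEM[0x22,0x10,0x18,0x02] = 66 43 65 da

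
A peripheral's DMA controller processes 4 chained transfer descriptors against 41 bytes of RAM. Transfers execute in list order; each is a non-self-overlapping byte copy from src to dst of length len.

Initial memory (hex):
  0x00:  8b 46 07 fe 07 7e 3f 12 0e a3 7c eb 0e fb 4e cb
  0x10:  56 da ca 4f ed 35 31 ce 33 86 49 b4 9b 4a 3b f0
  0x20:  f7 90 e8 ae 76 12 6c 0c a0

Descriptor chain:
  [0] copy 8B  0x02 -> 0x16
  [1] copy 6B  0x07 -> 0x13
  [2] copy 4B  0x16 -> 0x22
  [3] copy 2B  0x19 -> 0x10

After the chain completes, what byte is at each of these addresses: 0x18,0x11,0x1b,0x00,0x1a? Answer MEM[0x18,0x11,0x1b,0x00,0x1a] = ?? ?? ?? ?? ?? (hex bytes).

D0: mem[0x16..0x1d] <- [07 fe 07 7e 3f 12 0e a3]
D1: mem[0x13..0x18] <- [12 0e a3 7c eb 0e]
D2: mem[0x22..0x25] <- [7c eb 0e 7e]
D3: mem[0x10..0x11] <- [7e 3f]
query mem[0x18]=0x0e, mem[0x11]=0x3f, mem[0x1b]=0x12, mem[0x00]=0x8b, mem[0x1a]=0x3f

MEM[0x18,0x11,0x1b,0x00,0x1a] = 0e 3f 12 8b 3f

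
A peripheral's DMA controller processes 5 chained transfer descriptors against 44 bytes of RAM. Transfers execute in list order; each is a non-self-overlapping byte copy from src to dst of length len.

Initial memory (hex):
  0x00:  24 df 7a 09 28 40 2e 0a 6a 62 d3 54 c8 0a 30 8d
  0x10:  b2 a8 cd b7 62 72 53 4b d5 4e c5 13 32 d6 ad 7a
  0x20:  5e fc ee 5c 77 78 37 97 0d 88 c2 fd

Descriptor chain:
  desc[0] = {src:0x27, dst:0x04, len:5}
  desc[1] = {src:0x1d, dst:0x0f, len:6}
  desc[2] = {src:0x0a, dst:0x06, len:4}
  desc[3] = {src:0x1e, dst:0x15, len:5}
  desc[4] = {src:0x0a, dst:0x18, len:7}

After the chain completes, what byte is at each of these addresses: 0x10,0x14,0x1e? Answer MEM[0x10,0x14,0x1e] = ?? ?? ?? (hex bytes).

MEM[0x10,0x14,0x1e] = ad ee ad

[0] 0x27->0x04 len=5 : 97 0d 88 c2 fd
[1] 0x1d->0x0f len=6 : d6 ad 7a 5e fc ee
[2] 0x0a->0x06 len=4 : d3 54 c8 0a
[3] 0x1e->0x15 len=5 : ad 7a 5e fc ee
[4] 0x0a->0x18 len=7 : d3 54 c8 0a 30 d6 ad
query mem[0x10]=0xad, mem[0x14]=0xee, mem[0x1e]=0xad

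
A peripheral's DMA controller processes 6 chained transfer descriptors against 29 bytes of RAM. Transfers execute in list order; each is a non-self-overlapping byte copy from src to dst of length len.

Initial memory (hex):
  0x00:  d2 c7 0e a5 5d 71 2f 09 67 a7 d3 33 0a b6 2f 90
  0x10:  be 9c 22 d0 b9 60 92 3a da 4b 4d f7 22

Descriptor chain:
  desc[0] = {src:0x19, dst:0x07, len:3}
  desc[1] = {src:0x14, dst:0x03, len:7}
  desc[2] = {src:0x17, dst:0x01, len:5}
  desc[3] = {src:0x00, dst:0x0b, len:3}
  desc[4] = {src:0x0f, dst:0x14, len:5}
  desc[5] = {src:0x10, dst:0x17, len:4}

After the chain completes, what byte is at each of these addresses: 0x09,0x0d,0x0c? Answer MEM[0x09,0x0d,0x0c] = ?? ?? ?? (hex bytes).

MEM[0x09,0x0d,0x0c] = 4d da 3a

[0] 0x19->0x07 len=3 : 4b 4d f7
[1] 0x14->0x03 len=7 : b9 60 92 3a da 4b 4d
[2] 0x17->0x01 len=5 : 3a da 4b 4d f7
[3] 0x00->0x0b len=3 : d2 3a da
[4] 0x0f->0x14 len=5 : 90 be 9c 22 d0
[5] 0x10->0x17 len=4 : be 9c 22 d0
query mem[0x09]=0x4d, mem[0x0d]=0xda, mem[0x0c]=0x3a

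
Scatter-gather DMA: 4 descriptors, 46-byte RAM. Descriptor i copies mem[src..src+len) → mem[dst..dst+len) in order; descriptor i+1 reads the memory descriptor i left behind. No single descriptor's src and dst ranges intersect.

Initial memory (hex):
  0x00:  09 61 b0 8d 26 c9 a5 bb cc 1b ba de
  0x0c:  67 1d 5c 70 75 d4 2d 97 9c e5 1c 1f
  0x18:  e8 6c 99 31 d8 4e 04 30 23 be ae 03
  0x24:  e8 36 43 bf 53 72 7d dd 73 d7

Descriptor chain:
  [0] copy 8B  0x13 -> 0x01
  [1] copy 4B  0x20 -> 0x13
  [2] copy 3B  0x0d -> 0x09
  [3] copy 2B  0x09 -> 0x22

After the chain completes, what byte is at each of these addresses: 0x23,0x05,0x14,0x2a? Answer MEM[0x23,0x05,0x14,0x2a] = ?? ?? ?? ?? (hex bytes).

#0 dst[0x01+8] := {0x97,0x9c,0xe5,0x1c,0x1f,0xe8,0x6c,0x99}
#1 dst[0x13+4] := {0x23,0xbe,0xae,0x03}
#2 dst[0x09+3] := {0x1d,0x5c,0x70}
#3 dst[0x22+2] := {0x1d,0x5c}
query mem[0x23]=0x5c, mem[0x05]=0x1f, mem[0x14]=0xbe, mem[0x2a]=0x7d

MEM[0x23,0x05,0x14,0x2a] = 5c 1f be 7d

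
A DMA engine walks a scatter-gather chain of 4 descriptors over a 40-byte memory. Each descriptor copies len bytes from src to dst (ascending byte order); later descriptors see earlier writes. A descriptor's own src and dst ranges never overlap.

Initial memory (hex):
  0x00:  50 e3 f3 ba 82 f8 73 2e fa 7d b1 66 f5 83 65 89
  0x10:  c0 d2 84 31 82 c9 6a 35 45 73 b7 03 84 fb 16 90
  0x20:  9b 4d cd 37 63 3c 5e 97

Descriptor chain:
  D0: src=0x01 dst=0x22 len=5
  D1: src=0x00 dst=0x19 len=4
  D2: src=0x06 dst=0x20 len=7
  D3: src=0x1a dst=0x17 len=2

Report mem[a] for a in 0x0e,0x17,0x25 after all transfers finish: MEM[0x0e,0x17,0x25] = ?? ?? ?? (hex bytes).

MEM[0x0e,0x17,0x25] = 65 e3 66

[0] 0x01->0x22 len=5 : e3 f3 ba 82 f8
[1] 0x00->0x19 len=4 : 50 e3 f3 ba
[2] 0x06->0x20 len=7 : 73 2e fa 7d b1 66 f5
[3] 0x1a->0x17 len=2 : e3 f3
query mem[0x0e]=0x65, mem[0x17]=0xe3, mem[0x25]=0x66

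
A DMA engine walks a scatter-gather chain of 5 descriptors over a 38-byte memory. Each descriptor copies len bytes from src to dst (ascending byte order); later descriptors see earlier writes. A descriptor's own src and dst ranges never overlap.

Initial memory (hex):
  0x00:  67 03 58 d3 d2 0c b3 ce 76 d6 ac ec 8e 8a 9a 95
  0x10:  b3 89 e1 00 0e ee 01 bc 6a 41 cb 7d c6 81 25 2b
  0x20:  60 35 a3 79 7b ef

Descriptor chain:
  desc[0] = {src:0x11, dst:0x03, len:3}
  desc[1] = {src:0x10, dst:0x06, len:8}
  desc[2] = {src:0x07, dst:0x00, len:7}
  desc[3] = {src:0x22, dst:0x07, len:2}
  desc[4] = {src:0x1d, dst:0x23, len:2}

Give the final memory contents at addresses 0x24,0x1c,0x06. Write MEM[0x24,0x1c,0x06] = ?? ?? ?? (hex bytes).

MEM[0x24,0x1c,0x06] = 25 c6 bc

[0] 0x11->0x03 len=3 : 89 e1 00
[1] 0x10->0x06 len=8 : b3 89 e1 00 0e ee 01 bc
[2] 0x07->0x00 len=7 : 89 e1 00 0e ee 01 bc
[3] 0x22->0x07 len=2 : a3 79
[4] 0x1d->0x23 len=2 : 81 25
query mem[0x24]=0x25, mem[0x1c]=0xc6, mem[0x06]=0xbc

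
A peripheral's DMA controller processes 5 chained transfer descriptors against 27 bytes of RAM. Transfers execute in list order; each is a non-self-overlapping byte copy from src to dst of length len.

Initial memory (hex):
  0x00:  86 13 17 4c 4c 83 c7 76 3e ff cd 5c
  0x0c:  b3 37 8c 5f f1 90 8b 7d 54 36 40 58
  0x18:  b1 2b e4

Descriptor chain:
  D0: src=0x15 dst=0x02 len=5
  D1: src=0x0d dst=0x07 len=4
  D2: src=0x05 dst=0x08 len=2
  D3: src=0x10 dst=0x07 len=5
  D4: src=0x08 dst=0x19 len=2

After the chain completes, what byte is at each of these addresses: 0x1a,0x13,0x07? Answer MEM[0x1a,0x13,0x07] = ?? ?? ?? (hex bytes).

#0 dst[0x02+5] := {0x36,0x40,0x58,0xb1,0x2b}
#1 dst[0x07+4] := {0x37,0x8c,0x5f,0xf1}
#2 dst[0x08+2] := {0xb1,0x2b}
#3 dst[0x07+5] := {0xf1,0x90,0x8b,0x7d,0x54}
#4 dst[0x19+2] := {0x90,0x8b}
query mem[0x1a]=0x8b, mem[0x13]=0x7d, mem[0x07]=0xf1

MEM[0x1a,0x13,0x07] = 8b 7d f1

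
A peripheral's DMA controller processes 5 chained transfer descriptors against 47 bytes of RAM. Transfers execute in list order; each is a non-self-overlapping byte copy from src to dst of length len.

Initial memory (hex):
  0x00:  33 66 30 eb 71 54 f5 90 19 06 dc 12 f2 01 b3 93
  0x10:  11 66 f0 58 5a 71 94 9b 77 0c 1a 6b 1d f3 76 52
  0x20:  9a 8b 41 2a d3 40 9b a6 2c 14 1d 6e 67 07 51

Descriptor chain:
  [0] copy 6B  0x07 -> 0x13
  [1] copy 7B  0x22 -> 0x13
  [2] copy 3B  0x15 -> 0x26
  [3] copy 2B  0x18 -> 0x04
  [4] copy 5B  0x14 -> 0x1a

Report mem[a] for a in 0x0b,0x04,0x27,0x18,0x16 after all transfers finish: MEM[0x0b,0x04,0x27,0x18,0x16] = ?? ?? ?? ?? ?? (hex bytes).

D0: mem[0x13..0x18] <- [90 19 06 dc 12 f2]
D1: mem[0x13..0x19] <- [41 2a d3 40 9b a6 2c]
D2: mem[0x26..0x28] <- [d3 40 9b]
D3: mem[0x04..0x05] <- [a6 2c]
D4: mem[0x1a..0x1e] <- [2a d3 40 9b a6]
query mem[0x0b]=0x12, mem[0x04]=0xa6, mem[0x27]=0x40, mem[0x18]=0xa6, mem[0x16]=0x40

MEM[0x0b,0x04,0x27,0x18,0x16] = 12 a6 40 a6 40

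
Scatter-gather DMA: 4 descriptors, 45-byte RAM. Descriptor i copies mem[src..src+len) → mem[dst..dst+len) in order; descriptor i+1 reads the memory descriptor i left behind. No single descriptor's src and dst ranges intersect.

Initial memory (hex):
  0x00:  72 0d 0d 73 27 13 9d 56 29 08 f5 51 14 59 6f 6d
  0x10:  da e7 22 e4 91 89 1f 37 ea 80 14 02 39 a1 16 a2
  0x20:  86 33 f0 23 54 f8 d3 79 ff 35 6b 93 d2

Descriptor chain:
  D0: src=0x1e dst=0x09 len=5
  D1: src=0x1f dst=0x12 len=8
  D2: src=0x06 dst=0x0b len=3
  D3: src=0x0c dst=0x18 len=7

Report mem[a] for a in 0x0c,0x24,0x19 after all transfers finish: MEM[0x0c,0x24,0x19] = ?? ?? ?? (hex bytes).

[0] 0x1e->0x09 len=5 : 16 a2 86 33 f0
[1] 0x1f->0x12 len=8 : a2 86 33 f0 23 54 f8 d3
[2] 0x06->0x0b len=3 : 9d 56 29
[3] 0x0c->0x18 len=7 : 56 29 6f 6d da e7 a2
query mem[0x0c]=0x56, mem[0x24]=0x54, mem[0x19]=0x29

MEM[0x0c,0x24,0x19] = 56 54 29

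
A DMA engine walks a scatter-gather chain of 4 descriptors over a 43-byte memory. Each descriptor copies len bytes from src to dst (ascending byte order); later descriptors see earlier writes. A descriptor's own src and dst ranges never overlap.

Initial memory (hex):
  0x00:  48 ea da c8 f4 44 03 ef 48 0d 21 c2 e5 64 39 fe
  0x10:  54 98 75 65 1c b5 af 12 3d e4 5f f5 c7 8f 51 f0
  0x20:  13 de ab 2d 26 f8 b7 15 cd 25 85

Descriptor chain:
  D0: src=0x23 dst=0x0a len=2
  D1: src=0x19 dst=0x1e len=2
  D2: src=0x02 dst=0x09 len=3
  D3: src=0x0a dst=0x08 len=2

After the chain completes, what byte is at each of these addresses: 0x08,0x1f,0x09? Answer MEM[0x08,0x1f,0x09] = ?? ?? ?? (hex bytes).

MEM[0x08,0x1f,0x09] = c8 5f f4

#0 dst[0x0a+2] := {0x2d,0x26}
#1 dst[0x1e+2] := {0xe4,0x5f}
#2 dst[0x09+3] := {0xda,0xc8,0xf4}
#3 dst[0x08+2] := {0xc8,0xf4}
query mem[0x08]=0xc8, mem[0x1f]=0x5f, mem[0x09]=0xf4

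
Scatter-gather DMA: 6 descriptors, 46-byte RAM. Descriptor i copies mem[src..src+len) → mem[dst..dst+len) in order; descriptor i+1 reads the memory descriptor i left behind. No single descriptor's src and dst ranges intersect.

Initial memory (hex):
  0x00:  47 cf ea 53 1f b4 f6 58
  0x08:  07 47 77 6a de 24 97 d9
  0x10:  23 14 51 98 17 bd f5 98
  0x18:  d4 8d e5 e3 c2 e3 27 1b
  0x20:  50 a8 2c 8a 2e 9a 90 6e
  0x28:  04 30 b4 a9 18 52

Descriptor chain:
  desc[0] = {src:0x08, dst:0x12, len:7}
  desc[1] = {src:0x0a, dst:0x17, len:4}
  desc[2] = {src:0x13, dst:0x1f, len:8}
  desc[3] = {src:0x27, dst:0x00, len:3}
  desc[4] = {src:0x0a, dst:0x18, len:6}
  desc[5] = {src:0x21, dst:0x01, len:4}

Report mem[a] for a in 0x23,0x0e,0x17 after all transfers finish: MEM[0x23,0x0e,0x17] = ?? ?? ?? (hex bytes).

#0 dst[0x12+7] := {0x07,0x47,0x77,0x6a,0xde,0x24,0x97}
#1 dst[0x17+4] := {0x77,0x6a,0xde,0x24}
#2 dst[0x1f+8] := {0x47,0x77,0x6a,0xde,0x77,0x6a,0xde,0x24}
#3 dst[0x00+3] := {0x6e,0x04,0x30}
#4 dst[0x18+6] := {0x77,0x6a,0xde,0x24,0x97,0xd9}
#5 dst[0x01+4] := {0x6a,0xde,0x77,0x6a}
query mem[0x23]=0x77, mem[0x0e]=0x97, mem[0x17]=0x77

MEM[0x23,0x0e,0x17] = 77 97 77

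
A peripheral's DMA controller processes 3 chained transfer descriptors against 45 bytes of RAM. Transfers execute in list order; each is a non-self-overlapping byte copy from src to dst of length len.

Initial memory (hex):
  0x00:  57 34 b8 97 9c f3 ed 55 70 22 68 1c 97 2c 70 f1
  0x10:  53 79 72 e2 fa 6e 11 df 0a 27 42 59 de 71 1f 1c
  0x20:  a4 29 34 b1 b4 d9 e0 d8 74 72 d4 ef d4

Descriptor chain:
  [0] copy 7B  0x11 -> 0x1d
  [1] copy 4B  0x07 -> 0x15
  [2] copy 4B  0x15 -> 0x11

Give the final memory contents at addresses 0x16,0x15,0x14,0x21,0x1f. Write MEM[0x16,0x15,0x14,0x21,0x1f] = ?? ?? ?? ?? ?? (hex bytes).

D0: mem[0x1d..0x23] <- [79 72 e2 fa 6e 11 df]
D1: mem[0x15..0x18] <- [55 70 22 68]
D2: mem[0x11..0x14] <- [55 70 22 68]
query mem[0x16]=0x70, mem[0x15]=0x55, mem[0x14]=0x68, mem[0x21]=0x6e, mem[0x1f]=0xe2

MEM[0x16,0x15,0x14,0x21,0x1f] = 70 55 68 6e e2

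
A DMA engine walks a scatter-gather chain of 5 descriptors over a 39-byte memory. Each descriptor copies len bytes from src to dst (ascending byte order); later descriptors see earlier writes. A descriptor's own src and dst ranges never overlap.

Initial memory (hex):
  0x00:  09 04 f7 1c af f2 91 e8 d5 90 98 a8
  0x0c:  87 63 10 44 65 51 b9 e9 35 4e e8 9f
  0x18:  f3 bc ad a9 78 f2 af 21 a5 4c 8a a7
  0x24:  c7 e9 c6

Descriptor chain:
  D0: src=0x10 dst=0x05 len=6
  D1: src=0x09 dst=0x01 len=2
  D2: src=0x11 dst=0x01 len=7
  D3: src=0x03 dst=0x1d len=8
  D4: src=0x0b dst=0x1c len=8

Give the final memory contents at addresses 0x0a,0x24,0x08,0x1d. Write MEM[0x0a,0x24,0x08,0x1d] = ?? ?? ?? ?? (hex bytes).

#0 dst[0x05+6] := {0x65,0x51,0xb9,0xe9,0x35,0x4e}
#1 dst[0x01+2] := {0x35,0x4e}
#2 dst[0x01+7] := {0x51,0xb9,0xe9,0x35,0x4e,0xe8,0x9f}
#3 dst[0x1d+8] := {0xe9,0x35,0x4e,0xe8,0x9f,0xe9,0x35,0x4e}
#4 dst[0x1c+8] := {0xa8,0x87,0x63,0x10,0x44,0x65,0x51,0xb9}
query mem[0x0a]=0x4e, mem[0x24]=0x4e, mem[0x08]=0xe9, mem[0x1d]=0x87

MEM[0x0a,0x24,0x08,0x1d] = 4e 4e e9 87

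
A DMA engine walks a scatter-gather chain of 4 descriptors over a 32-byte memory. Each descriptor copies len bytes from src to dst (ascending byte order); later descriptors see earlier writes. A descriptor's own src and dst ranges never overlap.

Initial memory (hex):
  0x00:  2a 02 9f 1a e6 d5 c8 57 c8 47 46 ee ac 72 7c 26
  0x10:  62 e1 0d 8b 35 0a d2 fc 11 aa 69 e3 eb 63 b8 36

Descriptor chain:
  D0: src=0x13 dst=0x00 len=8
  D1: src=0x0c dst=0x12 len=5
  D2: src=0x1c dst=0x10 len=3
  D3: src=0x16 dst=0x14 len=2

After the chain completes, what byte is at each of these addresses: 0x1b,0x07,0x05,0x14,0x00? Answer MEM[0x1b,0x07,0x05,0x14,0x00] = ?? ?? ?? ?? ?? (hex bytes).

[0] 0x13->0x00 len=8 : 8b 35 0a d2 fc 11 aa 69
[1] 0x0c->0x12 len=5 : ac 72 7c 26 62
[2] 0x1c->0x10 len=3 : eb 63 b8
[3] 0x16->0x14 len=2 : 62 fc
query mem[0x1b]=0xe3, mem[0x07]=0x69, mem[0x05]=0x11, mem[0x14]=0x62, mem[0x00]=0x8b

MEM[0x1b,0x07,0x05,0x14,0x00] = e3 69 11 62 8b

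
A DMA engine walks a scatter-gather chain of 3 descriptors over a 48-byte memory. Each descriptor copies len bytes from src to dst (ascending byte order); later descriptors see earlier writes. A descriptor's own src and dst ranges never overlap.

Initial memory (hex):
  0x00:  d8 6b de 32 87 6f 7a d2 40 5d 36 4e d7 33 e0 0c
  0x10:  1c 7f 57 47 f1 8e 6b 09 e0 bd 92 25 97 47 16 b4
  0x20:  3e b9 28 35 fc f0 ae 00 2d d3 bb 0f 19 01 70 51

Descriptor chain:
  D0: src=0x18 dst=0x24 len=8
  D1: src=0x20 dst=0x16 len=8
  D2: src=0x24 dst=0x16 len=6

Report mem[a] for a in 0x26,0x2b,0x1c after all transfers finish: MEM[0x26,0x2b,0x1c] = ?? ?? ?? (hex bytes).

D0: mem[0x24..0x2b] <- [e0 bd 92 25 97 47 16 b4]
D1: mem[0x16..0x1d] <- [3e b9 28 35 e0 bd 92 25]
D2: mem[0x16..0x1b] <- [e0 bd 92 25 97 47]
query mem[0x26]=0x92, mem[0x2b]=0xb4, mem[0x1c]=0x92

MEM[0x26,0x2b,0x1c] = 92 b4 92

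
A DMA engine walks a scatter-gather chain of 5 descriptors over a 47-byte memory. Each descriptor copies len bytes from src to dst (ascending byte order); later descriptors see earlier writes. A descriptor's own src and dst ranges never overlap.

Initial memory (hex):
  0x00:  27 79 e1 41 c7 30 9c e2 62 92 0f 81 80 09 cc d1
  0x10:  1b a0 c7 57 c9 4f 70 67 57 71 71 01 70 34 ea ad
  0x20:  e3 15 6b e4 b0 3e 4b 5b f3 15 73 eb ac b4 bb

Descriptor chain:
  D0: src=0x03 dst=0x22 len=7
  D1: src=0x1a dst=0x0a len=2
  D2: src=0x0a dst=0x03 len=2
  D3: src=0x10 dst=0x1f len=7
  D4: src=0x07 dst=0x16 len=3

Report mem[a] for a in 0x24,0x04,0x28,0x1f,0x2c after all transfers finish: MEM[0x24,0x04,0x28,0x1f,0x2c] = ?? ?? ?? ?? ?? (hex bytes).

  after D0: wrote 7B at 0x22 = 41c7309ce26292
  after D1: wrote 2B at 0x0a = 7101
  after D2: wrote 2B at 0x03 = 7101
  after D3: wrote 7B at 0x1f = 1ba0c757c94f70
  after D4: wrote 3B at 0x16 = e26292
query mem[0x24]=0x4f, mem[0x04]=0x01, mem[0x28]=0x92, mem[0x1f]=0x1b, mem[0x2c]=0xac

MEM[0x24,0x04,0x28,0x1f,0x2c] = 4f 01 92 1b ac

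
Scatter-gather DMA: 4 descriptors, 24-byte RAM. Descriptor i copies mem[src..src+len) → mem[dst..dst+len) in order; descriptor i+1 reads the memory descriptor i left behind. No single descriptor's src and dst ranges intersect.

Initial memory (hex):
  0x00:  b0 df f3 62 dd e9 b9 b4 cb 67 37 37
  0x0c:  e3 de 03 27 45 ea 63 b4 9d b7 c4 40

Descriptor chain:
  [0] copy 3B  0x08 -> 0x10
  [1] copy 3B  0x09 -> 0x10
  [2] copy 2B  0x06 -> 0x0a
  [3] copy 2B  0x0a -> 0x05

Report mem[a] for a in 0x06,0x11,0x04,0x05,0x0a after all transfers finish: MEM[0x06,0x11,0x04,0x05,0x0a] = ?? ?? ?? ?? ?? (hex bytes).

MEM[0x06,0x11,0x04,0x05,0x0a] = b4 37 dd b9 b9

  after D0: wrote 3B at 0x10 = cb6737
  after D1: wrote 3B at 0x10 = 673737
  after D2: wrote 2B at 0x0a = b9b4
  after D3: wrote 2B at 0x05 = b9b4
query mem[0x06]=0xb4, mem[0x11]=0x37, mem[0x04]=0xdd, mem[0x05]=0xb9, mem[0x0a]=0xb9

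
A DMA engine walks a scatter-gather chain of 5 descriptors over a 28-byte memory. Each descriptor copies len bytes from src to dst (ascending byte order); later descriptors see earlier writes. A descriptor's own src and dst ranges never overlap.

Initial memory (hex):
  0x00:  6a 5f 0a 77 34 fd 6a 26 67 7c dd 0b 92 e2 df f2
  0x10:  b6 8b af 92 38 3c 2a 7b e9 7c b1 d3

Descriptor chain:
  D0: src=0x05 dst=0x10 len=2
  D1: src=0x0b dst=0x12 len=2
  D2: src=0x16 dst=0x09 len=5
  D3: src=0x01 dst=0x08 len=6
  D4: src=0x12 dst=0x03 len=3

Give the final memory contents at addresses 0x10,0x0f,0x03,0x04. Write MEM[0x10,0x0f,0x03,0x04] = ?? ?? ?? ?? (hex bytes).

[0] 0x05->0x10 len=2 : fd 6a
[1] 0x0b->0x12 len=2 : 0b 92
[2] 0x16->0x09 len=5 : 2a 7b e9 7c b1
[3] 0x01->0x08 len=6 : 5f 0a 77 34 fd 6a
[4] 0x12->0x03 len=3 : 0b 92 38
query mem[0x10]=0xfd, mem[0x0f]=0xf2, mem[0x03]=0x0b, mem[0x04]=0x92

MEM[0x10,0x0f,0x03,0x04] = fd f2 0b 92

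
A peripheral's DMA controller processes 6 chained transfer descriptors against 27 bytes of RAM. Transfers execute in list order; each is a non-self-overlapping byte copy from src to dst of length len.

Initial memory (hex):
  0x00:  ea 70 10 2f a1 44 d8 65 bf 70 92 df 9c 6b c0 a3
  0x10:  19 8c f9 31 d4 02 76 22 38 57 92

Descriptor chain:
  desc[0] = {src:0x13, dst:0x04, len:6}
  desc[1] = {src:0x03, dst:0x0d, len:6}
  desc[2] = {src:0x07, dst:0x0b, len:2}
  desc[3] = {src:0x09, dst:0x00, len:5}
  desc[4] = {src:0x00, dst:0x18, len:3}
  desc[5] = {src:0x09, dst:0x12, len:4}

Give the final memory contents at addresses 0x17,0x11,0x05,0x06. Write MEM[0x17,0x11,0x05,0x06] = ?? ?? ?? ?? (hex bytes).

MEM[0x17,0x11,0x05,0x06] = 22 76 d4 02

D0: mem[0x04..0x09] <- [31 d4 02 76 22 38]
D1: mem[0x0d..0x12] <- [2f 31 d4 02 76 22]
D2: mem[0x0b..0x0c] <- [76 22]
D3: mem[0x00..0x04] <- [38 92 76 22 2f]
D4: mem[0x18..0x1a] <- [38 92 76]
D5: mem[0x12..0x15] <- [38 92 76 22]
query mem[0x17]=0x22, mem[0x11]=0x76, mem[0x05]=0xd4, mem[0x06]=0x02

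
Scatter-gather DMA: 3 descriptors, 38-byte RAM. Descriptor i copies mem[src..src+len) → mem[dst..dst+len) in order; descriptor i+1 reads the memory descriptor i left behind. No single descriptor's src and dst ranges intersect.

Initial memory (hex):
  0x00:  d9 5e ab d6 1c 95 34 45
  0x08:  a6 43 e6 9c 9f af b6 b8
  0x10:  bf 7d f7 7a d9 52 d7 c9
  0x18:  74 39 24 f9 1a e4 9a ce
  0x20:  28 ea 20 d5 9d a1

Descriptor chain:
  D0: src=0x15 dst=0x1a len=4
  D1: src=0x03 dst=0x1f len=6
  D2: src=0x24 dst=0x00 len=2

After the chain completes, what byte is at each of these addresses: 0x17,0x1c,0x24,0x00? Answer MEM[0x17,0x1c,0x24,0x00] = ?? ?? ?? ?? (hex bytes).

#0 dst[0x1a+4] := {0x52,0xd7,0xc9,0x74}
#1 dst[0x1f+6] := {0xd6,0x1c,0x95,0x34,0x45,0xa6}
#2 dst[0x00+2] := {0xa6,0xa1}
query mem[0x17]=0xc9, mem[0x1c]=0xc9, mem[0x24]=0xa6, mem[0x00]=0xa6

MEM[0x17,0x1c,0x24,0x00] = c9 c9 a6 a6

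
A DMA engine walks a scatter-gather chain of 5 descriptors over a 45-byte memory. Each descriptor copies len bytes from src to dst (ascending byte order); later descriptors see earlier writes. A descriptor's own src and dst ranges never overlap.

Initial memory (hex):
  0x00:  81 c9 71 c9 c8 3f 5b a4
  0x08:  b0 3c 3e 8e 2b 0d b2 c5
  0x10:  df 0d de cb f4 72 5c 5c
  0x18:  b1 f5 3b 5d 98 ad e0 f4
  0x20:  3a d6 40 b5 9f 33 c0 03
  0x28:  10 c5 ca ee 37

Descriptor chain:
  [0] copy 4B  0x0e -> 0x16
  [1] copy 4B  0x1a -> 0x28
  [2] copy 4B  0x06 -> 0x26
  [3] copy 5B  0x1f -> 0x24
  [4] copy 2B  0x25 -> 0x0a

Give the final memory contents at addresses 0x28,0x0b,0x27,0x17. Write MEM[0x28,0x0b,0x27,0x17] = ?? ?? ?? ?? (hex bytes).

D0: mem[0x16..0x19] <- [b2 c5 df 0d]
D1: mem[0x28..0x2b] <- [3b 5d 98 ad]
D2: mem[0x26..0x29] <- [5b a4 b0 3c]
D3: mem[0x24..0x28] <- [f4 3a d6 40 b5]
D4: mem[0x0a..0x0b] <- [3a d6]
query mem[0x28]=0xb5, mem[0x0b]=0xd6, mem[0x27]=0x40, mem[0x17]=0xc5

MEM[0x28,0x0b,0x27,0x17] = b5 d6 40 c5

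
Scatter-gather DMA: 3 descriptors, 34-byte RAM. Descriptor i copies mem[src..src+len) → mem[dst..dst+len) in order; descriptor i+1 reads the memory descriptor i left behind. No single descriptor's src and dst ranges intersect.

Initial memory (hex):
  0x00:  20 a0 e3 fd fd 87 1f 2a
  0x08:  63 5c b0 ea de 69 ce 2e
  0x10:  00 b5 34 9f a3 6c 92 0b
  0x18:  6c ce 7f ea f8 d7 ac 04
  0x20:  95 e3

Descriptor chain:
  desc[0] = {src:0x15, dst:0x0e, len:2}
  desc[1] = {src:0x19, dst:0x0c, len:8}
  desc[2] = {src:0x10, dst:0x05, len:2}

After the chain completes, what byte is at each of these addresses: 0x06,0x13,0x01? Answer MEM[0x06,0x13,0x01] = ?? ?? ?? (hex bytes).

D0: mem[0x0e..0x0f] <- [6c 92]
D1: mem[0x0c..0x13] <- [ce 7f ea f8 d7 ac 04 95]
D2: mem[0x05..0x06] <- [d7 ac]
query mem[0x06]=0xac, mem[0x13]=0x95, mem[0x01]=0xa0

MEM[0x06,0x13,0x01] = ac 95 a0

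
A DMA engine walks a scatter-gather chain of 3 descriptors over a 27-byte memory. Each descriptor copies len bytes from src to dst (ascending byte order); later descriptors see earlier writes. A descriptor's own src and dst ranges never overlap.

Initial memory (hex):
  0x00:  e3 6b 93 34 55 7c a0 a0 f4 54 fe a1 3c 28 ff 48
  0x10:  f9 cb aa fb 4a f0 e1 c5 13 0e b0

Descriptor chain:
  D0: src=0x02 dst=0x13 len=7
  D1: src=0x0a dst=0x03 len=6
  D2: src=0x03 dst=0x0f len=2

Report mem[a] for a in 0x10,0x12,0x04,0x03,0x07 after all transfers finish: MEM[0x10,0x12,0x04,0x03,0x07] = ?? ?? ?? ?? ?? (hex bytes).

D0: mem[0x13..0x19] <- [93 34 55 7c a0 a0 f4]
D1: mem[0x03..0x08] <- [fe a1 3c 28 ff 48]
D2: mem[0x0f..0x10] <- [fe a1]
query mem[0x10]=0xa1, mem[0x12]=0xaa, mem[0x04]=0xa1, mem[0x03]=0xfe, mem[0x07]=0xff

MEM[0x10,0x12,0x04,0x03,0x07] = a1 aa a1 fe ff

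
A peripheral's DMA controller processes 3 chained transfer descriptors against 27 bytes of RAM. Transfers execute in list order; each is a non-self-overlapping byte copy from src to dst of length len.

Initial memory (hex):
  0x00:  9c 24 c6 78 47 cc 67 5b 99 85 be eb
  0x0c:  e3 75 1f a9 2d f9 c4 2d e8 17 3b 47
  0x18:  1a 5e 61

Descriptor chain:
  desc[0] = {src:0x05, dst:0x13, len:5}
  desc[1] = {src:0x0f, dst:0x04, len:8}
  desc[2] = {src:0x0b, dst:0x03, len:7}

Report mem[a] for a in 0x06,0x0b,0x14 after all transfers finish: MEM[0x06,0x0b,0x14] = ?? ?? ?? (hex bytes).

MEM[0x06,0x0b,0x14] = 1f 99 67

[0] 0x05->0x13 len=5 : cc 67 5b 99 85
[1] 0x0f->0x04 len=8 : a9 2d f9 c4 cc 67 5b 99
[2] 0x0b->0x03 len=7 : 99 e3 75 1f a9 2d f9
query mem[0x06]=0x1f, mem[0x0b]=0x99, mem[0x14]=0x67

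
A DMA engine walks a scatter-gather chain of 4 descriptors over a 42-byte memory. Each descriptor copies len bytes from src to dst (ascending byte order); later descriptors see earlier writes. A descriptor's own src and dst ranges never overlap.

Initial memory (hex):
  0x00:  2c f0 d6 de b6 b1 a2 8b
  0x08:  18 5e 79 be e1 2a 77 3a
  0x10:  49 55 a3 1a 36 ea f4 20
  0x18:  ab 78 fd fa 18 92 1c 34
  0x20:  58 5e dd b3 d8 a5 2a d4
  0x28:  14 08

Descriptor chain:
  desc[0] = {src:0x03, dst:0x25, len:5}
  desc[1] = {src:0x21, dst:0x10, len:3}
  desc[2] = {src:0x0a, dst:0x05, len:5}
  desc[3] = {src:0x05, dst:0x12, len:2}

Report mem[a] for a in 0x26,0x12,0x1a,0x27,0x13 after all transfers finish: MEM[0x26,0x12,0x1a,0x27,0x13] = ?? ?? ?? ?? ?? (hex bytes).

D0: mem[0x25..0x29] <- [de b6 b1 a2 8b]
D1: mem[0x10..0x12] <- [5e dd b3]
D2: mem[0x05..0x09] <- [79 be e1 2a 77]
D3: mem[0x12..0x13] <- [79 be]
query mem[0x26]=0xb6, mem[0x12]=0x79, mem[0x1a]=0xfd, mem[0x27]=0xb1, mem[0x13]=0xbe

MEM[0x26,0x12,0x1a,0x27,0x13] = b6 79 fd b1 be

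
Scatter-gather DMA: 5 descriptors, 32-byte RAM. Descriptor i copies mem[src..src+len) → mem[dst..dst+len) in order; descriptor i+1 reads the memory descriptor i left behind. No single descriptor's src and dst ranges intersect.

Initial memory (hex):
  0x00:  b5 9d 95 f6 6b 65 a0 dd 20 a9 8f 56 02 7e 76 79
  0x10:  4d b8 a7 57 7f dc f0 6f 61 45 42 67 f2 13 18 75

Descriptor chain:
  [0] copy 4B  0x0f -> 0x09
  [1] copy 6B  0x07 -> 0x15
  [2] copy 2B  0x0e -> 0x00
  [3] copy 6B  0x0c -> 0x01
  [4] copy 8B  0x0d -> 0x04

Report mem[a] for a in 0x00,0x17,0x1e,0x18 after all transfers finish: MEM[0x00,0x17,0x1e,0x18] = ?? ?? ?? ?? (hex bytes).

MEM[0x00,0x17,0x1e,0x18] = 76 79 18 4d

  after D0: wrote 4B at 0x09 = 794db8a7
  after D1: wrote 6B at 0x15 = dd20794db8a7
  after D2: wrote 2B at 0x00 = 7679
  after D3: wrote 6B at 0x01 = a77e76794db8
  after D4: wrote 8B at 0x04 = 7e76794db8a7577f
query mem[0x00]=0x76, mem[0x17]=0x79, mem[0x1e]=0x18, mem[0x18]=0x4d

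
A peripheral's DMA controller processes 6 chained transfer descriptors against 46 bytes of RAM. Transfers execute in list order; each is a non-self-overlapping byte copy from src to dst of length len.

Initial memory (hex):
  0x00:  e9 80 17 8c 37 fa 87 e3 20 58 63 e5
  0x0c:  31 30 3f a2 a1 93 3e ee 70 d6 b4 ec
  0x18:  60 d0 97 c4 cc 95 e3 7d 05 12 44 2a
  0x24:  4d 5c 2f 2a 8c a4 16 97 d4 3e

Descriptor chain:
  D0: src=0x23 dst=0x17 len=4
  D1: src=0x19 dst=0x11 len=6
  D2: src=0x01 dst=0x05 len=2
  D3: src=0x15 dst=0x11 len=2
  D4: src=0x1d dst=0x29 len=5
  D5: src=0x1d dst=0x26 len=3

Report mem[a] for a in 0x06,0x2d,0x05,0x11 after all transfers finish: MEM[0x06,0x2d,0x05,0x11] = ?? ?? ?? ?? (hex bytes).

MEM[0x06,0x2d,0x05,0x11] = 17 12 80 95

D0: mem[0x17..0x1a] <- [2a 4d 5c 2f]
D1: mem[0x11..0x16] <- [5c 2f c4 cc 95 e3]
D2: mem[0x05..0x06] <- [80 17]
D3: mem[0x11..0x12] <- [95 e3]
D4: mem[0x29..0x2d] <- [95 e3 7d 05 12]
D5: mem[0x26..0x28] <- [95 e3 7d]
query mem[0x06]=0x17, mem[0x2d]=0x12, mem[0x05]=0x80, mem[0x11]=0x95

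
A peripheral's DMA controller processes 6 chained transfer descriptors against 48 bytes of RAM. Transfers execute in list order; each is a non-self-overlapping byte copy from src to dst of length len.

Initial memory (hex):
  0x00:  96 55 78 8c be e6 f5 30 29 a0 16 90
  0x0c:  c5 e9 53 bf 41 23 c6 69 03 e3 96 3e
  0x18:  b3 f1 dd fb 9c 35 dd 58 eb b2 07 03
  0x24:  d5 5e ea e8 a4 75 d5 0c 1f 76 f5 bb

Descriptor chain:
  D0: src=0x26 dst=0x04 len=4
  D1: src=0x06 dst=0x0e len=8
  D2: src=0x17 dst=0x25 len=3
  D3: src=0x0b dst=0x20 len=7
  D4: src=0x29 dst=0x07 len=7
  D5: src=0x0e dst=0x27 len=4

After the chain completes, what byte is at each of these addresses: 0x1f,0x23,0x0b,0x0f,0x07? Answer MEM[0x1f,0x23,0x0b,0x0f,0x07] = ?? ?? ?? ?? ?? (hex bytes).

MEM[0x1f,0x23,0x0b,0x0f,0x07] = 58 a4 76 75 75

D0: mem[0x04..0x07] <- [ea e8 a4 75]
D1: mem[0x0e..0x15] <- [a4 75 29 a0 16 90 c5 e9]
D2: mem[0x25..0x27] <- [3e b3 f1]
D3: mem[0x20..0x26] <- [90 c5 e9 a4 75 29 a0]
D4: mem[0x07..0x0d] <- [75 d5 0c 1f 76 f5 bb]
D5: mem[0x27..0x2a] <- [a4 75 29 a0]
query mem[0x1f]=0x58, mem[0x23]=0xa4, mem[0x0b]=0x76, mem[0x0f]=0x75, mem[0x07]=0x75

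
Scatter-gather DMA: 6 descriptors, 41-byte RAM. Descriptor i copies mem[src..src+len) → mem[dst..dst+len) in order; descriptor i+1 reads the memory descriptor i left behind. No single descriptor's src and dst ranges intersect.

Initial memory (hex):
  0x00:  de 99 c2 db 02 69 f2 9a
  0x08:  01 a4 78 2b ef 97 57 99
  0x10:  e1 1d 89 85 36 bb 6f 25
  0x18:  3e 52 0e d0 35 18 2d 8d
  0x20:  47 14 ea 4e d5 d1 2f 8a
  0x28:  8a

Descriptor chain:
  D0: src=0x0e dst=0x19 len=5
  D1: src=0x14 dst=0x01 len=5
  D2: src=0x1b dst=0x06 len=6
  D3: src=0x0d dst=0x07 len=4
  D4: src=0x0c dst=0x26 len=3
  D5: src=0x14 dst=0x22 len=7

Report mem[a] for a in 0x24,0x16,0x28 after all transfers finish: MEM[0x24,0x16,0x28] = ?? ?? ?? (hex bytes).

MEM[0x24,0x16,0x28] = 6f 6f 99

  after D0: wrote 5B at 0x19 = 5799e11d89
  after D1: wrote 5B at 0x01 = 36bb6f253e
  after D2: wrote 6B at 0x06 = e11d892d8d47
  after D3: wrote 4B at 0x07 = 975799e1
  after D4: wrote 3B at 0x26 = ef9757
  after D5: wrote 7B at 0x22 = 36bb6f253e5799
query mem[0x24]=0x6f, mem[0x16]=0x6f, mem[0x28]=0x99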